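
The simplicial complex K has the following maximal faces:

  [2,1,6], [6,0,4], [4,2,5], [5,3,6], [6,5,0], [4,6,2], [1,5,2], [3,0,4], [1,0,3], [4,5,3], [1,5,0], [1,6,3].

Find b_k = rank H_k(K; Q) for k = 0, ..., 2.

b_0 = 1, b_1 = 0, b_2 = 0.

Fix the vertex order 0 < 1 < 2 < 3 < 4 < 5 < 6 and write every simplex with vertices in increasing order. Then dim K = 2 and the simplices of K are:

  0-simplices (7): [0], [1], [2], [3], [4], [5], [6]
  1-simplices (18): [0,1], [0,3], [0,4], [0,5], [0,6], [1,2], [1,3], [1,5], [1,6], [2,4], [2,5], [2,6], [3,4], [3,5], [3,6], [4,5], [4,6], [5,6]
  2-simplices (12): [0,1,3], [0,1,5], [0,3,4], [0,4,6], [0,5,6], [1,2,5], [1,2,6], [1,3,6], [2,4,5], [2,4,6], [3,4,5], [3,5,6]

giving chain groups C_0 ≅ Z^7, C_1 ≅ Z^18, C_2 ≅ Z^12.

∂_1: C_1 → C_0 maps an edge to its endpoints' difference, ∂[p,q] = q − p.
This gives a 7×18 integer matrix of rank 6; reducing to Smith normal form yields diagonal entries (1,1,1,1,1,1).

Boundary ∂_2: C_2 → C_1 maps a triangle to the signed sum of its edges. For instance
  ∂[0,4,6] = [4,6] − [0,6] + [0,4],
  ∂[1,2,5] = [2,5] − [1,5] + [1,2].
This gives a 18×12 integer matrix of rank 12; reducing to Smith normal form yields diagonal entries (1,1,1,1,1,1,1,1,1,1,1,2).

Reading off H_k = ker ∂_k / im ∂_{k+1}:

  H_0: rank C_0 − rank ∂_1 = 7 − 6 = 1, and the invariant factors of ∂_1 are all 1, so H_0 = Z.
  H_1: rank ker ∂_1 − rank ∂_2 = (18 − 6) − 12 = 0, and ∂_2 has invariant factor 2 > 1, so H_1 = Z/2.
  H_2: rank ker ∂_2 − rank ∂_3 = (12 − 12) − 0 = 0, and there is no ∂_3, so H_2 = 0.

As a check, the Euler characteristic is 7 − 18 + 12 = 1, which agrees with 1 − 0 + 0 = 1.

Hence the Betti numbers are b_0 = 1, b_1 = 0, b_2 = 0.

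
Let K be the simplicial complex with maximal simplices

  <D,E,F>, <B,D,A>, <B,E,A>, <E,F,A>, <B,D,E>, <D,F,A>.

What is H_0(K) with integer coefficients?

Fix the vertex order A < B < D < E < F and write every simplex with vertices in increasing order. Then dim K = 2 and the simplices of K are:

  0-simplices (5): A, B, D, E, F
  1-simplices (9): AB, AD, AE, AF, BD, BE, DE, DF, EF
  2-simplices (6): ABD, ABE, ADF, AEF, BDE, DEF

Hence C_0 ≅ Z^5, C_1 ≅ Z^9, C_2 ≅ Z^6.

The boundary map ∂_1: C_1 → C_0 is given by ∂[p,q] = [q] − [p].
The resulting 5×9 matrix has rank 4, and its Smith normal form has invariant factors (1,1,1,1).

The boundary map ∂_2: C_2 → C_1 acts by ∂[p,q,r] = [q,r] − [p,r] + [p,q]. For instance
  ∂ABE = BE − AE + AB,
  ∂ADF = DF − AF + AD.
As a 9×6 matrix over Z this has rank 5, with invariant factors (1,1,1,1,1).

Reading off H_k = ker ∂_k / im ∂_{k+1}:

  H_0: rank C_0 − rank ∂_1 = 5 − 4 = 1, and the invariant factors of ∂_1 are all 1, so H_0 ≅ Z.

H_0 ≅ Z.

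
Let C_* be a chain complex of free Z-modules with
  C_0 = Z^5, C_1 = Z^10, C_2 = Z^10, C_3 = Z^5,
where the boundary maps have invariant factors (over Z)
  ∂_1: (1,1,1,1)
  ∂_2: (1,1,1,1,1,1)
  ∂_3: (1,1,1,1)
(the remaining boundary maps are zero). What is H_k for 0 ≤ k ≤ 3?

H_0 = Z,  H_1 = 0,  H_2 = 0,  H_3 = Z.

H_0: b_0 = 5 − 0 − 4 = 1; torsion from ∂_1 factors > 1: none. So H_0 = Z.
H_1: b_1 = 10 − 4 − 6 = 0; torsion from ∂_2 factors > 1: none. So H_1 = 0.
H_2: b_2 = 10 − 6 − 4 = 0; torsion from ∂_3 factors > 1: none. So H_2 = 0.
H_3: b_3 = 5 − 4 − 0 = 1; torsion from ∂_4 factors > 1: none. So H_3 = Z.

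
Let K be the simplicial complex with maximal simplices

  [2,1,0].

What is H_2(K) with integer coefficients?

H_2 ≅ 0.

We work with the vertex ordering 0 < 1 < 2. The simplices of K, each written with vertices in increasing order, are:

  0-simplices (3): [0], [1], [2]
  1-simplices (3): [0,1], [0,2], [1,2]
  2-simplices (1): [0,1,2]

so the chain groups are C_0 ≅ Z^3, C_1 ≅ Z^3, C_2 ≅ Z^1.

∂_1: C_1 → C_0 is given by ∂[p,q] = [q] − [p].
As a 3×3 matrix over Z this has rank 2, with invariant factors (1,1).

∂_2: C_2 → C_1 maps a triangle to the signed sum of its edges. For instance
  ∂[0,1,2] = [1,2] − [0,2] + [0,1].
As a 3×1 matrix over Z this has rank 1, with invariant factors (1).

Now H_k = ker ∂_k / im ∂_{k+1}, so:

  H_2: rank ker ∂_2 − rank ∂_3 = (1 − 1) − 0 = 0, and there is no ∂_3, so H_2 = 0.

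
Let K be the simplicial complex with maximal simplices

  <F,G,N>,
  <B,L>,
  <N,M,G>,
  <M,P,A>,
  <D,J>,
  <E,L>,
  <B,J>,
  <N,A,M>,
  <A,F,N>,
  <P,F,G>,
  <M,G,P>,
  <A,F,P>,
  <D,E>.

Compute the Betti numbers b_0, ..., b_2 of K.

Take the total order A < B < D < E < F < G < J < L < M < N < P on the vertex set. Then K (dimension 2) consists of the simplices:

  0-simplices (11): A, B, D, E, F, G, J, L, M, N, P
  1-simplices (17): AF, AM, AN, AP, BJ, BL, DE, DJ, EL, FG, FN, FP, GM, GN, GP, MN, MP
  2-simplices (8): AFN, AFP, AMN, AMP, FGN, FGP, GMN, GMP

Hence C_0 ≅ Z^11, C_1 ≅ Z^17, C_2 ≅ Z^8.

∂_1: C_1 → C_0 maps an edge to its endpoints' difference, ∂[p,q] = q − p. For instance
  ∂BL = L − B.
This gives a 11×17 integer matrix of rank 9; reducing to Smith normal form yields diagonal entries (1,1,1,1,1,1,1,1,1).

∂_2: C_2 → C_1 maps a triangle to the signed sum of its edges. For instance
  ∂GMN = MN − GN + GM,
  ∂AFN = FN − AN + AF.
As a 17×8 matrix over Z this has rank 7, with invariant factors (1,1,1,1,1,1,1).

From H_k ≅ ker(∂_k) / im(∂_{k+1}) we obtain:

  H_0: rank C_0 − rank ∂_1 = 11 − 9 = 2, and the invariant factors of ∂_1 are all 1, so H_0 ≅ Z^2.
  H_1: rank ker ∂_1 − rank ∂_2 = (17 − 9) − 7 = 1, and the invariant factors of ∂_2 are all 1, so H_1 ≅ Z.
  H_2: rank ker ∂_2 − rank ∂_3 = (8 − 7) − 0 = 1, and there is no ∂_3, so H_2 ≅ Z.

Hence the Betti numbers are b_0 = 2, b_1 = 1, b_2 = 1.

b_0 = 2, b_1 = 1, b_2 = 1.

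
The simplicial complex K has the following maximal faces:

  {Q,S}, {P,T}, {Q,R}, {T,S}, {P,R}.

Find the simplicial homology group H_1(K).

We work with the vertex ordering P < Q < R < S < T. The simplices of K, each written with vertices in increasing order, are:

  0-simplices (5): P, Q, R, S, T
  1-simplices (5): PR, PT, QR, QS, ST

Hence C_0 ≅ Z^5, C_1 ≅ Z^5.

Boundary ∂_1: C_1 → C_0 is given by ∂[p,q] = [q] − [p]. For instance
  ∂QS = S − Q.
The 5×5 boundary matrix has rank 4 and Smith normal form diag(1,1,1,1).

Computing H_k = (kernel of ∂_k) / (image of ∂_{k+1}):

  H_1: rank ker ∂_1 − rank ∂_2 = (5 − 4) − 0 = 1, and there is no ∂_2, so H_1 ≅ Z.

H_1 ≅ Z.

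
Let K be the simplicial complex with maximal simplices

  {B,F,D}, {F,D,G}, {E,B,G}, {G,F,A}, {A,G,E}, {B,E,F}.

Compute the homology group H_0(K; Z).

H_0 = Z.

K has 6 vertices, 12 edges, 6 triangles.
rank ∂_0 = 0, rank ∂_1 = 5 ⇒ b_0 = 6 − 0 − 5 = 1; all invariant factors of ∂_1 are 1 so no torsion. So H_0 = Z.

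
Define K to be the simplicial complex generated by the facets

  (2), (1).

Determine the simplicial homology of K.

H_0 ≅ Z^2.

Take the total order 1 < 2 on the vertex set. Then K (dimension 0) consists of the simplices:

  0-simplices (2): [1], [2]

so the chain groups are C_0 ≅ Z^2.

From H_k ≅ ker(∂_k) / im(∂_{k+1}) we obtain:

  H_0: rank C_0 − rank ∂_1 = 2 − 0 = 2, and there is no ∂_1, so H_0 = Z^2.

(K is a triangulation of a set of 2 points.)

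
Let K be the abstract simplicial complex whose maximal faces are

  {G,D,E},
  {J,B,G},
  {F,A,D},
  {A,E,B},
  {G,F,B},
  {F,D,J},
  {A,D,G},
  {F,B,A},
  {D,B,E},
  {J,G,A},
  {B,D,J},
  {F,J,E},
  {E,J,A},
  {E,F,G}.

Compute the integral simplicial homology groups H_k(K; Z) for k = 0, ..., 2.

Fix the vertex order A < B < D < E < F < G < J and write every simplex with vertices in increasing order. Then dim K = 2 and the simplices of K are:

  0-simplices (7): A, B, D, E, F, G, J
  1-simplices (21): AB, AD, AE, AF, AG, AJ, BD, BE, BF, BG, BJ, DE, DF, DG, DJ, EF, EG, EJ, FG, FJ, GJ
  2-simplices (14): ABE, ABF, ADF, ADG, AEJ, AGJ, BDE, BDJ, BFG, BGJ, DEG, DFJ, EFG, EFJ

Hence C_0 ≅ Z^7, C_1 ≅ Z^21, C_2 ≅ Z^14.

∂_1: C_1 → C_0 sends each edge [p,q] (with p < q) to q − p. For instance
  ∂DE = E − D.
As a 7×21 matrix over Z this has rank 6, with invariant factors (1,1,1,1,1,1).

The boundary map ∂_2: C_2 → C_1 sends each 2-simplex [p,q,r] to [q,r] − [p,r] + [p,q]. For instance
  ∂DFJ = FJ − DJ + DF,
  ∂ABF = BF − AF + AB.
This gives a 21×14 integer matrix of rank 13; reducing to Smith normal form yields diagonal entries (1,1,1,1,1,1,1,1,1,1,1,1,1).

Computing H_k = (kernel of ∂_k) / (image of ∂_{k+1}):

  H_0: rank C_0 − rank ∂_1 = 7 − 6 = 1, and the invariant factors of ∂_1 are all 1, so H_0 = Z.
  H_1: rank ker ∂_1 − rank ∂_2 = (21 − 6) − 13 = 2, and the invariant factors of ∂_2 are all 1, so H_1 = Z^2.
  H_2: rank ker ∂_2 − rank ∂_3 = (14 − 13) − 0 = 1, and there is no ∂_3, so H_2 = Z.

As a check, the Euler characteristic is 7 − 21 + 14 = 0, which agrees with 1 − 2 + 1 = 0.

H_0 ≅ Z,  H_1 ≅ Z^2,  H_2 ≅ Z.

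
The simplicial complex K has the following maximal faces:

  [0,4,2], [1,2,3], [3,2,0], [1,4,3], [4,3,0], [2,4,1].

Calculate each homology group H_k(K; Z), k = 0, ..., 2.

Order the vertices as 0 < 1 < 2 < 3 < 4. Listing each simplex with vertices in this order, K has dimension 2 with simplices:

  0-simplices (5): [0], [1], [2], [3], [4]
  1-simplices (9): [0,2], [0,3], [0,4], [1,2], [1,3], [1,4], [2,3], [2,4], [3,4]
  2-simplices (6): [0,2,3], [0,2,4], [0,3,4], [1,2,3], [1,2,4], [1,3,4]

Hence C_0 ≅ Z^5, C_1 ≅ Z^9, C_2 ≅ Z^6.

Boundary ∂_1: C_1 → C_0 sends each edge [p,q] (with p < q) to q − p. For instance
  ∂[0,2] = [2] − [0].
The resulting 5×9 matrix has rank 4, and its Smith normal form has invariant factors (1,1,1,1).

Boundary ∂_2: C_2 → C_1 acts by ∂[p,q,r] = [q,r] − [p,r] + [p,q]. For instance
  ∂[0,3,4] = [3,4] − [0,4] + [0,3],
  ∂[0,2,3] = [2,3] − [0,3] + [0,2].
As a 9×6 matrix over Z this has rank 5, with invariant factors (1,1,1,1,1).

From H_k ≅ ker(∂_k) / im(∂_{k+1}) we obtain:

  H_0: rank C_0 − rank ∂_1 = 5 − 4 = 1, and the invariant factors of ∂_1 are all 1, so H_0 ≅ Z.
  H_1: rank ker ∂_1 − rank ∂_2 = (9 − 4) − 5 = 0, and the invariant factors of ∂_2 are all 1, so H_1 ≅ 0.
  H_2: rank ker ∂_2 − rank ∂_3 = (6 − 5) − 0 = 1, and there is no ∂_3, so H_2 ≅ Z.

(K is a triangulation of the 2-sphere S^2.)

H_0 = Z,  H_1 = 0,  H_2 = Z.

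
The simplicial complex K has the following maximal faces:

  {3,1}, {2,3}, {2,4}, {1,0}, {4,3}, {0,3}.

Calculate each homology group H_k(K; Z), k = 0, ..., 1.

Take the total order 0 < 1 < 2 < 3 < 4 on the vertex set. Then K (dimension 1) consists of the simplices:

  0-simplices (5): [0], [1], [2], [3], [4]
  1-simplices (6): [0,1], [0,3], [1,3], [2,3], [2,4], [3,4]

so the chain groups are C_0 ≅ Z^5, C_1 ≅ Z^6.

The boundary map ∂_1: C_1 → C_0 maps an edge to its endpoints' difference, ∂[p,q] = q − p.
The 5×6 boundary matrix has rank 4 and Smith normal form diag(1,1,1,1).

Reading off H_k = ker ∂_k / im ∂_{k+1}:

  H_0: rank C_0 − rank ∂_1 = 5 − 4 = 1, and the invariant factors of ∂_1 are all 1, so H_0 = Z.
  H_1: rank ker ∂_1 − rank ∂_2 = (6 − 4) − 0 = 2, and there is no ∂_2, so H_1 = Z^2.

As a check, the Euler characteristic is 5 − 6 = -1, which agrees with 1 − 2 = -1.

H_0 = Z,  H_1 = Z^2.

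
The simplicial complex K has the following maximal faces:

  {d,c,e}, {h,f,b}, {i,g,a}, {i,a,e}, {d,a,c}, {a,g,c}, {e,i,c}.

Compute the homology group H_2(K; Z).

Fix the vertex order a < b < c < d < e < f < g < h < i and write every simplex with vertices in increasing order. Then dim K = 2 and the simplices of K are:

  0-simplices (9): a, b, c, d, e, f, g, h, i
  1-simplices (15): ac, ad, ae, ag, ai, bf, bh, cd, ce, cg, ci, de, ei, fh, gi
  2-simplices (7): acd, acg, aei, agi, bfh, cde, cei

so the chain groups are C_0 ≅ Z^9, C_1 ≅ Z^15, C_2 ≅ Z^7.

The boundary map ∂_1: C_1 → C_0 maps an edge to its endpoints' difference, ∂[p,q] = q − p. For instance
  ∂ac = c − a.
This gives a 9×15 integer matrix of rank 7; reducing to Smith normal form yields diagonal entries (1,1,1,1,1,1,1).

The boundary map ∂_2: C_2 → C_1 acts by ∂[p,q,r] = [q,r] − [p,r] + [p,q]. For instance
  ∂acg = cg − ag + ac,
  ∂bfh = fh − bh + bf.
The resulting 15×7 matrix has rank 7, and its Smith normal form has invariant factors (1,1,1,1,1,1,1).

Now H_k = ker ∂_k / im ∂_{k+1}, so:

  H_2: rank ker ∂_2 − rank ∂_3 = (7 − 7) − 0 = 0, and there is no ∂_3, so H_2 = 0.

H_2 = 0.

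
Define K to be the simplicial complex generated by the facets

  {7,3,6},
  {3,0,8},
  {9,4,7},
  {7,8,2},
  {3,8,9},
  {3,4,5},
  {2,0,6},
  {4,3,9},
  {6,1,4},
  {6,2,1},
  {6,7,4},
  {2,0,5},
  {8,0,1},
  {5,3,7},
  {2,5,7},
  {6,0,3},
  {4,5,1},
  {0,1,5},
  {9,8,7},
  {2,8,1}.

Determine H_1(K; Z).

Take the total order 0 < 1 < 2 < 3 < 4 < 5 < 6 < 7 < 8 < 9 on the vertex set. Then K (dimension 2) consists of the simplices:

  0-simplices (10): [0], [1], [2], [3], [4], [5], [6], [7], [8], [9]
  1-simplices (30): (30 of them)
  2-simplices (20): (20 of them)

so the chain groups are C_0 ≅ Z^10, C_1 ≅ Z^30, C_2 ≅ Z^20.

Boundary ∂_1: C_1 → C_0 is given by ∂[p,q] = [q] − [p].
The 10×30 boundary matrix has rank 9 and Smith normal form diag(1,1,1,1,1,1,1,1,1).

∂_2: C_2 → C_1 acts by ∂[p,q,r] = [q,r] − [p,r] + [p,q]. For instance
  ∂[7,8,9] = [8,9] − [7,9] + [7,8],
  ∂[3,6,7] = [6,7] − [3,7] + [3,6].
This gives a 30×20 integer matrix of rank 20; reducing to Smith normal form yields diagonal entries (1,1,1,1,1,1,1,1,1,1,1,1,1,1,1,1,1,1,1,2).

Now H_k = ker ∂_k / im ∂_{k+1}, so:

  H_1: rank ker ∂_1 − rank ∂_2 = (30 − 9) − 20 = 1, and ∂_2 has invariant factor 2 > 1, so H_1 ≅ Z ⊕ Z/2.

H_1 = Z ⊕ Z/2.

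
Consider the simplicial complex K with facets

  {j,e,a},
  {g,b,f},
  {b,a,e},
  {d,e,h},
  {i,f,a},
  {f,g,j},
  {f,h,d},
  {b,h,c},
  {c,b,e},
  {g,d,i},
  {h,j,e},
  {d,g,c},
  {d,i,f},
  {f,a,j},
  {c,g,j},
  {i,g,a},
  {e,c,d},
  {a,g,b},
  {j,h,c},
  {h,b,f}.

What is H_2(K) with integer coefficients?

H_2 ≅ 0.

Fix the vertex order a < b < c < d < e < f < g < h < i < j and write every simplex with vertices in increasing order. Then dim K = 2 and the simplices of K are:

  0-simplices (10): a, b, c, d, e, f, g, h, i, j
  1-simplices (30): ab, ae, af, ag, ai, aj, bc, be, bf, bg, bh, cd, ce, cg, ch, cj, de, df, dg, dh, di, eh, ej, fg, fh, fi, fj, gi, gj, hj
  2-simplices (20): abe, abg, aej, afi, afj, agi, bce, bch, bfg, bfh, cde, cdg, cgj, chj, deh, dfh, dfi, dgi, ehj, fgj

giving chain groups C_0 ≅ Z^10, C_1 ≅ Z^30, C_2 ≅ Z^20.

∂_1: C_1 → C_0 sends each edge [p,q] (with p < q) to q − p.
As a 10×30 matrix over Z this has rank 9, with invariant factors (1,1,1,1,1,1,1,1,1).

Boundary ∂_2: C_2 → C_1 maps a triangle to the signed sum of its edges. For instance
  ∂cdg = dg − cg + cd,
  ∂agi = gi − ai + ag.
As a 30×20 matrix over Z this has rank 20, with invariant factors (1,1,1,1,1,1,1,1,1,1,1,1,1,1,1,1,1,1,1,2).

Now H_k = ker ∂_k / im ∂_{k+1}, so:

  H_2: rank ker ∂_2 − rank ∂_3 = (20 − 20) − 0 = 0, and there is no ∂_3, so H_2 ≅ 0.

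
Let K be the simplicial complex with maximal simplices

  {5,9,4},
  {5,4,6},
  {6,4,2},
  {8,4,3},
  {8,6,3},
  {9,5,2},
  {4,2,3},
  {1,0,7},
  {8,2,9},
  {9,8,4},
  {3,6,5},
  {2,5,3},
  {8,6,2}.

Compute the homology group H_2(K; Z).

We work with the vertex ordering 0 < 1 < 2 < 3 < 4 < 5 < 6 < 7 < 8 < 9. The simplices of K, each written with vertices in increasing order, are:

  0-simplices (10): [0], [1], [2], [3], [4], [5], [6], [7], [8], [9]
  1-simplices (21): [0,1], [0,7], [1,7], [2,3], [2,4], [2,5], [2,6], [2,8], [2,9], [3,4], [3,5], [3,6], [3,8], [4,5], [4,6], [4,8], [4,9], [5,6], [5,9], [6,8], [8,9]
  2-simplices (13): [0,1,7], [2,3,4], [2,3,5], [2,4,6], [2,5,9], [2,6,8], [2,8,9], [3,4,8], [3,5,6], [3,6,8], [4,5,6], [4,5,9], [4,8,9]

giving chain groups C_0 ≅ Z^10, C_1 ≅ Z^21, C_2 ≅ Z^13.

Boundary ∂_1: C_1 → C_0 sends each edge [p,q] (with p < q) to q − p.
As a 10×21 matrix over Z this has rank 8, with invariant factors (1,1,1,1,1,1,1,1).

∂_2: C_2 → C_1 maps a triangle to the signed sum of its edges. For instance
  ∂[3,5,6] = [5,6] − [3,6] + [3,5],
  ∂[3,4,8] = [4,8] − [3,8] + [3,4].
As a 21×13 matrix over Z this has rank 13, with invariant factors (1,1,1,1,1,1,1,1,1,1,1,1,2).

From H_k ≅ ker(∂_k) / im(∂_{k+1}) we obtain:

  H_2: rank ker ∂_2 − rank ∂_3 = (13 − 13) − 0 = 0, and there is no ∂_3, so H_2 = 0.

(K is a triangulation of the disjoint union of the real projective plane RP^2 and the 2-simplex.)

H_2 = 0.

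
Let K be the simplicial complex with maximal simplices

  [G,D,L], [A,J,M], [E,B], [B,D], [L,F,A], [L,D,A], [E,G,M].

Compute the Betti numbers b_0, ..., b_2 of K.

b_0 = 1, b_1 = 2, b_2 = 0.

Order the vertices as A < B < D < E < F < G < J < L < M. Listing each simplex with vertices in this order, K has dimension 2 with simplices:

  0-simplices (9): A, B, D, E, F, G, J, L, M
  1-simplices (15): AD, AF, AJ, AL, AM, BD, BE, DG, DL, EG, EM, FL, GL, GM, JM
  2-simplices (5): ADL, AFL, AJM, DGL, EGM

giving chain groups C_0 ≅ Z^9, C_1 ≅ Z^15, C_2 ≅ Z^5.

The boundary map ∂_1: C_1 → C_0 sends each edge [p,q] (with p < q) to q − p.
The 9×15 boundary matrix has rank 8 and Smith normal form diag(1,1,1,1,1,1,1,1).

Boundary ∂_2: C_2 → C_1 acts by ∂[p,q,r] = [q,r] − [p,r] + [p,q]. For instance
  ∂AJM = JM − AM + AJ,
  ∂AFL = FL − AL + AF.
The 15×5 boundary matrix has rank 5 and Smith normal form diag(1,1,1,1,1).

From H_k ≅ ker(∂_k) / im(∂_{k+1}) we obtain:

  H_0: rank C_0 − rank ∂_1 = 9 − 8 = 1, and the invariant factors of ∂_1 are all 1, so H_0 = Z.
  H_1: rank ker ∂_1 − rank ∂_2 = (15 − 8) − 5 = 2, and the invariant factors of ∂_2 are all 1, so H_1 = Z^2.
  H_2: rank ker ∂_2 − rank ∂_3 = (5 − 5) − 0 = 0, and there is no ∂_3, so H_2 = 0.

Hence the Betti numbers are b_0 = 1, b_1 = 2, b_2 = 0.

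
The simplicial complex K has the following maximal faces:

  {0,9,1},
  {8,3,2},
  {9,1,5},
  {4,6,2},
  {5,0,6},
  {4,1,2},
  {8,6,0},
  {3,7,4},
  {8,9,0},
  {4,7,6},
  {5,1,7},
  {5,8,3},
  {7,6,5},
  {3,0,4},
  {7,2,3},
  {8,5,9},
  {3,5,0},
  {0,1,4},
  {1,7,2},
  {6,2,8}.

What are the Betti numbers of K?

b_0 = 1, b_1 = 1, b_2 = 0.

Take the total order 0 < 1 < 2 < 3 < 4 < 5 < 6 < 7 < 8 < 9 on the vertex set. Then K (dimension 2) consists of the simplices:

  0-simplices (10): [0], [1], [2], [3], [4], [5], [6], [7], [8], [9]
  1-simplices (30): (30 of them)
  2-simplices (20): (20 of them)

so the chain groups are C_0 ≅ Z^10, C_1 ≅ Z^30, C_2 ≅ Z^20.

Boundary ∂_1: C_1 → C_0 is given by ∂[p,q] = [q] − [p].
The resulting 10×30 matrix has rank 9, and its Smith normal form has invariant factors (1,1,1,1,1,1,1,1,1).

Boundary ∂_2: C_2 → C_1 sends each 2-simplex [p,q,r] to [q,r] − [p,r] + [p,q]. For instance
  ∂[2,6,8] = [6,8] − [2,8] + [2,6],
  ∂[1,5,7] = [5,7] − [1,7] + [1,5].
The 30×20 boundary matrix has rank 20 and Smith normal form diag(1,1,1,1,1,1,1,1,1,1,1,1,1,1,1,1,1,1,1,2).

Now H_k = ker ∂_k / im ∂_{k+1}, so:

  H_0: rank C_0 − rank ∂_1 = 10 − 9 = 1, and the invariant factors of ∂_1 are all 1, so H_0 ≅ Z.
  H_1: rank ker ∂_1 − rank ∂_2 = (30 − 9) − 20 = 1, and ∂_2 has invariant factor 2 > 1, so H_1 ≅ Z ⊕ Z/2.
  H_2: rank ker ∂_2 − rank ∂_3 = (20 − 20) − 0 = 0, and there is no ∂_3, so H_2 ≅ 0.

Hence the Betti numbers are b_0 = 1, b_1 = 1, b_2 = 0.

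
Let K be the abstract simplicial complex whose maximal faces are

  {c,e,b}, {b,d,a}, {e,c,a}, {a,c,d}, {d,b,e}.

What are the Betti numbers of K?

b_0 = 1, b_1 = 1, b_2 = 0.

Order the vertices as a < b < c < d < e. Listing each simplex with vertices in this order, K has dimension 2 with simplices:

  0-simplices (5): a, b, c, d, e
  1-simplices (10): ab, ac, ad, ae, bc, bd, be, cd, ce, de
  2-simplices (5): abd, acd, ace, bce, bde

giving chain groups C_0 ≅ Z^5, C_1 ≅ Z^10, C_2 ≅ Z^5.

The boundary map ∂_1: C_1 → C_0 is given by ∂[p,q] = [q] − [p].
The 5×10 boundary matrix has rank 4 and Smith normal form diag(1,1,1,1).

∂_2: C_2 → C_1 maps a triangle to the signed sum of its edges. For instance
  ∂ace = ce − ae + ac,
  ∂acd = cd − ad + ac.
The resulting 10×5 matrix has rank 5, and its Smith normal form has invariant factors (1,1,1,1,1).

Computing H_k = (kernel of ∂_k) / (image of ∂_{k+1}):

  H_0: rank C_0 − rank ∂_1 = 5 − 4 = 1, and the invariant factors of ∂_1 are all 1, so H_0 ≅ Z.
  H_1: rank ker ∂_1 − rank ∂_2 = (10 − 4) − 5 = 1, and the invariant factors of ∂_2 are all 1, so H_1 ≅ Z.
  H_2: rank ker ∂_2 − rank ∂_3 = (5 − 5) − 0 = 0, and there is no ∂_3, so H_2 ≅ 0.

As a check, the Euler characteristic is 5 − 10 + 5 = 0, which agrees with 1 − 1 + 0 = 0.

Hence the Betti numbers are b_0 = 1, b_1 = 1, b_2 = 0.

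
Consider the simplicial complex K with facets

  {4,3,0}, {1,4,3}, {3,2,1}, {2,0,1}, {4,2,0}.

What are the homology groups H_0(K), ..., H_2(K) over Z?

We work with the vertex ordering 0 < 1 < 2 < 3 < 4. The simplices of K, each written with vertices in increasing order, are:

  0-simplices (5): [0], [1], [2], [3], [4]
  1-simplices (10): [0,1], [0,2], [0,3], [0,4], [1,2], [1,3], [1,4], [2,3], [2,4], [3,4]
  2-simplices (5): [0,1,2], [0,2,4], [0,3,4], [1,2,3], [1,3,4]

giving chain groups C_0 ≅ Z^5, C_1 ≅ Z^10, C_2 ≅ Z^5.

The boundary map ∂_1: C_1 → C_0 is given by ∂[p,q] = [q] − [p].
As a 5×10 matrix over Z this has rank 4, with invariant factors (1,1,1,1).

The boundary map ∂_2: C_2 → C_1 maps a triangle to the signed sum of its edges. For instance
  ∂[1,2,3] = [2,3] − [1,3] + [1,2],
  ∂[0,1,2] = [1,2] − [0,2] + [0,1].
The 10×5 boundary matrix has rank 5 and Smith normal form diag(1,1,1,1,1).

Now H_k = ker ∂_k / im ∂_{k+1}, so:

  H_0: rank C_0 − rank ∂_1 = 5 − 4 = 1, and the invariant factors of ∂_1 are all 1, so H_0 = Z.
  H_1: rank ker ∂_1 − rank ∂_2 = (10 − 4) − 5 = 1, and the invariant factors of ∂_2 are all 1, so H_1 = Z.
  H_2: rank ker ∂_2 − rank ∂_3 = (5 − 5) − 0 = 0, and there is no ∂_3, so H_2 = 0.

(K is a triangulation of the Möbius band.)

H_0 = Z,  H_1 = Z,  H_2 = 0.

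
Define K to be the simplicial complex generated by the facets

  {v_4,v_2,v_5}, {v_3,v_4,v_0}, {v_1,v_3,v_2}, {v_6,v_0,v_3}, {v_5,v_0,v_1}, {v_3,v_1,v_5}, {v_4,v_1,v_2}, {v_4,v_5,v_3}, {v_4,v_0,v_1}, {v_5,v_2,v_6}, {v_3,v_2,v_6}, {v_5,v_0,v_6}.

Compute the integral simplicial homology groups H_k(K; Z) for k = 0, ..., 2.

K has 7 vertices, 18 edges, 12 triangles.
rank ∂_0 = 0, rank ∂_1 = 6 ⇒ b_0 = 7 − 0 − 6 = 1; all invariant factors of ∂_1 are 1 so no torsion. So H_0 = Z.
rank ∂_1 = 6, rank ∂_2 = 12 ⇒ b_1 = 18 − 6 − 12 = 0; ∂_2 has invariant factor(s) [2] giving torsion. So H_1 = Z_2.
rank ∂_2 = 12, rank ∂_3 = 0 ⇒ b_2 = 12 − 12 − 0 = 0. So H_2 = 0.

H_0 ≅ Z,  H_1 ≅ Z_2,  H_2 = 0.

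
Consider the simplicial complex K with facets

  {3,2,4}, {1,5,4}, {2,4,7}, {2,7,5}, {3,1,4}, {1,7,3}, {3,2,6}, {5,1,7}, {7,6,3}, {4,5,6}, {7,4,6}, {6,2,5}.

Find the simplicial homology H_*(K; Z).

Take the total order 1 < 2 < 3 < 4 < 5 < 6 < 7 on the vertex set. Then K (dimension 2) consists of the simplices:

  0-simplices (7): [1], [2], [3], [4], [5], [6], [7]
  1-simplices (18): [1,3], [1,4], [1,5], [1,7], [2,3], [2,4], [2,5], [2,6], [2,7], [3,4], [3,6], [3,7], [4,5], [4,6], [4,7], [5,6], [5,7], [6,7]
  2-simplices (12): [1,3,4], [1,3,7], [1,4,5], [1,5,7], [2,3,4], [2,3,6], [2,4,7], [2,5,6], [2,5,7], [3,6,7], [4,5,6], [4,6,7]

Hence C_0 ≅ Z^7, C_1 ≅ Z^18, C_2 ≅ Z^12.

Boundary ∂_1: C_1 → C_0 is given by ∂[p,q] = [q] − [p]. For instance
  ∂[3,6] = [6] − [3].
The 7×18 boundary matrix has rank 6 and Smith normal form diag(1,1,1,1,1,1).

Boundary ∂_2: C_2 → C_1 sends each 2-simplex [p,q,r] to [q,r] − [p,r] + [p,q]. For instance
  ∂[1,5,7] = [5,7] − [1,7] + [1,5],
  ∂[2,3,6] = [3,6] − [2,6] + [2,3].
The 18×12 boundary matrix has rank 12 and Smith normal form diag(1,1,1,1,1,1,1,1,1,1,1,2).

Computing H_k = (kernel of ∂_k) / (image of ∂_{k+1}):

  H_0: rank C_0 − rank ∂_1 = 7 − 6 = 1, and the invariant factors of ∂_1 are all 1, so H_0 ≅ Z.
  H_1: rank ker ∂_1 − rank ∂_2 = (18 − 6) − 12 = 0, and ∂_2 has invariant factor 2 > 1, so H_1 ≅ Z/2Z.
  H_2: rank ker ∂_2 − rank ∂_3 = (12 − 12) − 0 = 0, and there is no ∂_3, so H_2 ≅ 0.

(K is a triangulation of the real projective plane RP^2.)

H_0 = Z,  H_1 = Z/2Z,  H_2 = 0.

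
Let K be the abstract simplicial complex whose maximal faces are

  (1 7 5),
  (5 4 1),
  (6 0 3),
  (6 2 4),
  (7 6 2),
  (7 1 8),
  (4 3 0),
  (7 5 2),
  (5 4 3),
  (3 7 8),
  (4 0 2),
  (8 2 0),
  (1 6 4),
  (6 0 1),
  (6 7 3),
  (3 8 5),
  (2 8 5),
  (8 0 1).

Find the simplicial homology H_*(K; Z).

Order the vertices as 0 < 1 < 2 < 3 < 4 < 5 < 6 < 7 < 8. Listing each simplex with vertices in this order, K has dimension 2 with simplices:

  0-simplices (9): [0], [1], [2], [3], [4], [5], [6], [7], [8]
  1-simplices (27): (27 of them)
  2-simplices (18): [0,1,6], [0,1,8], [0,2,4], [0,2,8], [0,3,4], [0,3,6], [1,4,5], [1,4,6], [1,5,7], [1,7,8], [2,4,6], [2,5,7], [2,5,8], [2,6,7], [3,4,5], [3,5,8], [3,6,7], [3,7,8]

Hence C_0 ≅ Z^9, C_1 ≅ Z^27, C_2 ≅ Z^18.

Boundary ∂_1: C_1 → C_0 sends each edge [p,q] (with p < q) to q − p.
As a 9×27 matrix over Z this has rank 8, with invariant factors (1,1,1,1,1,1,1,1).

Boundary ∂_2: C_2 → C_1 maps a triangle to the signed sum of its edges. For instance
  ∂[1,4,5] = [4,5] − [1,5] + [1,4],
  ∂[3,6,7] = [6,7] − [3,7] + [3,6].
As a 27×18 matrix over Z this has rank 18, with invariant factors (1,1,1,1,1,1,1,1,1,1,1,1,1,1,1,1,1,2).

Reading off H_k = ker ∂_k / im ∂_{k+1}:

  H_0: rank C_0 − rank ∂_1 = 9 − 8 = 1, and the invariant factors of ∂_1 are all 1, so H_0 = Z.
  H_1: rank ker ∂_1 − rank ∂_2 = (27 − 8) − 18 = 1, and ∂_2 has invariant factor 2 > 1, so H_1 = Z ⊕ Z/2.
  H_2: rank ker ∂_2 − rank ∂_3 = (18 − 18) − 0 = 0, and there is no ∂_3, so H_2 = 0.

H_0 = Z,  H_1 = Z ⊕ Z/2,  H_2 = 0.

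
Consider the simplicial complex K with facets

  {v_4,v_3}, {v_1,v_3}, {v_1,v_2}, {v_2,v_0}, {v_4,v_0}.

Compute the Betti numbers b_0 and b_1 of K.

b_0 = 1, b_1 = 1.

We work with the vertex ordering v_0 < v_1 < v_2 < v_3 < v_4. The simplices of K, each written with vertices in increasing order, are:

  0-simplices (5): [v_0], [v_1], [v_2], [v_3], [v_4]
  1-simplices (5): [v_0,v_2], [v_0,v_4], [v_1,v_2], [v_1,v_3], [v_3,v_4]

Hence C_0 ≅ Z^5, C_1 ≅ Z^5.

Boundary ∂_1: C_1 → C_0 is given by ∂[p,q] = [q] − [p].
The 5×5 boundary matrix has rank 4 and Smith normal form diag(1,1,1,1).

Reading off H_k = ker ∂_k / im ∂_{k+1}:

  H_0: rank C_0 − rank ∂_1 = 5 − 4 = 1, and the invariant factors of ∂_1 are all 1, so H_0 ≅ Z.
  H_1: rank ker ∂_1 − rank ∂_2 = (5 − 4) − 0 = 1, and there is no ∂_2, so H_1 ≅ Z.

As a check, the Euler characteristic is 5 − 5 = 0, which agrees with 1 − 1 = 0.
(K is a triangulation of the circle S^1.)

Hence the Betti numbers are b_0 = 1, b_1 = 1.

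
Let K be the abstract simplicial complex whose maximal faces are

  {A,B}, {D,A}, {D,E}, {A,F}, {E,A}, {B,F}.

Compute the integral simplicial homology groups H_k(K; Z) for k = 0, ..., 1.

Order the vertices as A < B < D < E < F. Listing each simplex with vertices in this order, K has dimension 1 with simplices:

  0-simplices (5): A, B, D, E, F
  1-simplices (6): AB, AD, AE, AF, BF, DE

Hence C_0 ≅ Z^5, C_1 ≅ Z^6.

∂_1: C_1 → C_0 maps an edge to its endpoints' difference, ∂[p,q] = q − p. For instance
  ∂BF = F − B.
The 5×6 boundary matrix has rank 4 and Smith normal form diag(1,1,1,1).

Now H_k = ker ∂_k / im ∂_{k+1}, so:

  H_0: rank C_0 − rank ∂_1 = 5 − 4 = 1, and the invariant factors of ∂_1 are all 1, so H_0 = Z.
  H_1: rank ker ∂_1 − rank ∂_2 = (6 − 4) − 0 = 2, and there is no ∂_2, so H_1 = Z^2.

(K is a triangulation of a wedge of 2 circles.)

H_0 = Z,  H_1 = Z^2.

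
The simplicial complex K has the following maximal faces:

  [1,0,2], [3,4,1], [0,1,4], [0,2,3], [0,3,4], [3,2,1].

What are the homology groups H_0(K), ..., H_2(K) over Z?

H_0 = Z,  H_1 = 0,  H_2 = Z.

Fix the vertex order 0 < 1 < 2 < 3 < 4 and write every simplex with vertices in increasing order. Then dim K = 2 and the simplices of K are:

  0-simplices (5): [0], [1], [2], [3], [4]
  1-simplices (9): [0,1], [0,2], [0,3], [0,4], [1,2], [1,3], [1,4], [2,3], [3,4]
  2-simplices (6): [0,1,2], [0,1,4], [0,2,3], [0,3,4], [1,2,3], [1,3,4]

giving chain groups C_0 ≅ Z^5, C_1 ≅ Z^9, C_2 ≅ Z^6.

Boundary ∂_1: C_1 → C_0 maps an edge to its endpoints' difference, ∂[p,q] = q − p.
As a 5×9 matrix over Z this has rank 4, with invariant factors (1,1,1,1).

The boundary map ∂_2: C_2 → C_1 acts by ∂[p,q,r] = [q,r] − [p,r] + [p,q]. For instance
  ∂[0,3,4] = [3,4] − [0,4] + [0,3],
  ∂[1,3,4] = [3,4] − [1,4] + [1,3].
The 9×6 boundary matrix has rank 5 and Smith normal form diag(1,1,1,1,1).

Now H_k = ker ∂_k / im ∂_{k+1}, so:

  H_0: rank C_0 − rank ∂_1 = 5 − 4 = 1, and the invariant factors of ∂_1 are all 1, so H_0 ≅ Z.
  H_1: rank ker ∂_1 − rank ∂_2 = (9 − 4) − 5 = 0, and the invariant factors of ∂_2 are all 1, so H_1 ≅ 0.
  H_2: rank ker ∂_2 − rank ∂_3 = (6 − 5) − 0 = 1, and there is no ∂_3, so H_2 ≅ Z.

(K is a triangulation of the 2-sphere S^2.)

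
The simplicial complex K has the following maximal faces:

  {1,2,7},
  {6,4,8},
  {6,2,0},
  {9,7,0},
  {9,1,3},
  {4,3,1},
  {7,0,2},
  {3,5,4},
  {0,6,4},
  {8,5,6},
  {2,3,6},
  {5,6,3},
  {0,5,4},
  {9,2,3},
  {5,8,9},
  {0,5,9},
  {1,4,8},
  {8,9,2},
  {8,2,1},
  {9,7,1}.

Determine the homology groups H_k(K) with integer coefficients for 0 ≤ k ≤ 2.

Fix the vertex order 0 < 1 < 2 < 3 < 4 < 5 < 6 < 7 < 8 < 9 and write every simplex with vertices in increasing order. Then dim K = 2 and the simplices of K are:

  0-simplices (10): [0], [1], [2], [3], [4], [5], [6], [7], [8], [9]
  1-simplices (30): (30 of them)
  2-simplices (20): (20 of them)

Hence C_0 ≅ Z^10, C_1 ≅ Z^30, C_2 ≅ Z^20.

The boundary map ∂_1: C_1 → C_0 maps an edge to its endpoints' difference, ∂[p,q] = q − p.
The resulting 10×30 matrix has rank 9, and its Smith normal form has invariant factors (1,1,1,1,1,1,1,1,1).

The boundary map ∂_2: C_2 → C_1 maps a triangle to the signed sum of its edges. For instance
  ∂[5,6,8] = [6,8] − [5,8] + [5,6],
  ∂[0,4,5] = [4,5] − [0,5] + [0,4].
The resulting 30×20 matrix has rank 20, and its Smith normal form has invariant factors (1,1,1,1,1,1,1,1,1,1,1,1,1,1,1,1,1,1,1,2).

From H_k ≅ ker(∂_k) / im(∂_{k+1}) we obtain:

  H_0: rank C_0 − rank ∂_1 = 10 − 9 = 1, and the invariant factors of ∂_1 are all 1, so H_0 = Z.
  H_1: rank ker ∂_1 − rank ∂_2 = (30 − 9) − 20 = 1, and ∂_2 has invariant factor 2 > 1, so H_1 = Z ⊕ Z/2Z.
  H_2: rank ker ∂_2 − rank ∂_3 = (20 − 20) − 0 = 0, and there is no ∂_3, so H_2 = 0.

As a check, the Euler characteristic is 10 − 30 + 20 = 0, which agrees with 1 − 1 + 0 = 0.

H_0 ≅ Z,  H_1 ≅ Z ⊕ Z/2Z,  H_2 = 0.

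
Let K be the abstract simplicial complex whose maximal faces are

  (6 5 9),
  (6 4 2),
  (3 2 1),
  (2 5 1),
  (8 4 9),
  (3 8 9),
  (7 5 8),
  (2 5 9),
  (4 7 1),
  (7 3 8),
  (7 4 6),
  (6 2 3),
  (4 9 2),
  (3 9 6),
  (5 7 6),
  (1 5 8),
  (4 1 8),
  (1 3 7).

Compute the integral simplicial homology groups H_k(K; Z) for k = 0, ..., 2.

H_0 ≅ Z,  H_1 ≅ Z ⊕ Z/2Z,  H_2 = 0.

Order the vertices as 1 < 2 < 3 < 4 < 5 < 6 < 7 < 8 < 9. Listing each simplex with vertices in this order, K has dimension 2 with simplices:

  0-simplices (9): [1], [2], [3], [4], [5], [6], [7], [8], [9]
  1-simplices (27): (27 of them)
  2-simplices (18): [1,2,3], [1,2,5], [1,3,7], [1,4,7], [1,4,8], [1,5,8], [2,3,6], [2,4,6], [2,4,9], [2,5,9], [3,6,9], [3,7,8], [3,8,9], [4,6,7], [4,8,9], [5,6,7], [5,6,9], [5,7,8]

so the chain groups are C_0 ≅ Z^9, C_1 ≅ Z^27, C_2 ≅ Z^18.

Boundary ∂_1: C_1 → C_0 is given by ∂[p,q] = [q] − [p]. For instance
  ∂[4,9] = [9] − [4].
As a 9×27 matrix over Z this has rank 8, with invariant factors (1,1,1,1,1,1,1,1).

Boundary ∂_2: C_2 → C_1 sends each 2-simplex [p,q,r] to [q,r] − [p,r] + [p,q]. For instance
  ∂[2,4,9] = [4,9] − [2,9] + [2,4],
  ∂[1,4,7] = [4,7] − [1,7] + [1,4].
As a 27×18 matrix over Z this has rank 18, with invariant factors (1,1,1,1,1,1,1,1,1,1,1,1,1,1,1,1,1,2).

Now H_k = ker ∂_k / im ∂_{k+1}, so:

  H_0: rank C_0 − rank ∂_1 = 9 − 8 = 1, and the invariant factors of ∂_1 are all 1, so H_0 = Z.
  H_1: rank ker ∂_1 − rank ∂_2 = (27 − 8) − 18 = 1, and ∂_2 has invariant factor 2 > 1, so H_1 = Z ⊕ Z/2Z.
  H_2: rank ker ∂_2 − rank ∂_3 = (18 − 18) − 0 = 0, and there is no ∂_3, so H_2 = 0.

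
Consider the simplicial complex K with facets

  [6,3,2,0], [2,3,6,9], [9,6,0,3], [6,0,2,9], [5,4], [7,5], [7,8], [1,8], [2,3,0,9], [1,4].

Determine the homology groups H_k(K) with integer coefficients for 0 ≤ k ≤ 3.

Fix the vertex order 0 < 1 < 2 < 3 < 4 < 5 < 6 < 7 < 8 < 9 and write every simplex with vertices in increasing order. Then dim K = 3 and the simplices of K are:

  0-simplices (10): [0], [1], [2], [3], [4], [5], [6], [7], [8], [9]
  1-simplices (15): [0,2], [0,3], [0,6], [0,9], [1,4], [1,8], [2,3], [2,6], [2,9], [3,6], [3,9], [4,5], [5,7], [6,9], [7,8]
  2-simplices (10): [0,2,3], [0,2,6], [0,2,9], [0,3,6], [0,3,9], [0,6,9], [2,3,6], [2,3,9], [2,6,9], [3,6,9]
  3-simplices (5): [0,2,3,6], [0,2,3,9], [0,2,6,9], [0,3,6,9], [2,3,6,9]

so the chain groups are C_0 ≅ Z^10, C_1 ≅ Z^15, C_2 ≅ Z^10, C_3 ≅ Z^5.

The boundary map ∂_1: C_1 → C_0 maps an edge to its endpoints' difference, ∂[p,q] = q − p.
The resulting 10×15 matrix has rank 8, and its Smith normal form has invariant factors (1,1,1,1,1,1,1,1).

Boundary ∂_2: C_2 → C_1 sends each 2-simplex [p,q,r] to [q,r] − [p,r] + [p,q]. For instance
  ∂[0,3,6] = [3,6] − [0,6] + [0,3],
  ∂[2,3,6] = [3,6] − [2,6] + [2,3].
This gives a 15×10 integer matrix of rank 6; reducing to Smith normal form yields diagonal entries (1,1,1,1,1,1).

The boundary map ∂_3: C_3 → C_2 sends each 3-simplex σ to the alternating sum Σ_i (−1)^i (σ with its i-th vertex removed). For instance
  ∂[2,3,6,9] = [3,6,9] − [2,6,9] + [2,3,9] − [2,3,6],
  ∂[0,2,3,6] = [2,3,6] − [0,3,6] + [0,2,6] − [0,2,3].
This gives a 10×5 integer matrix of rank 4; reducing to Smith normal form yields diagonal entries (1,1,1,1).

From H_k ≅ ker(∂_k) / im(∂_{k+1}) we obtain:

  H_0: rank C_0 − rank ∂_1 = 10 − 8 = 2, and the invariant factors of ∂_1 are all 1, so H_0 = Z^2.
  H_1: rank ker ∂_1 − rank ∂_2 = (15 − 8) − 6 = 1, and the invariant factors of ∂_2 are all 1, so H_1 = Z.
  H_2: rank ker ∂_2 − rank ∂_3 = (10 − 6) − 4 = 0, and the invariant factors of ∂_3 are all 1, so H_2 = 0.
  H_3: rank ker ∂_3 − rank ∂_4 = (5 − 4) − 0 = 1, and there is no ∂_4, so H_3 = Z.

H_0 ≅ Z^2,  H_1 ≅ Z,  H_2 = 0,  H_3 ≅ Z.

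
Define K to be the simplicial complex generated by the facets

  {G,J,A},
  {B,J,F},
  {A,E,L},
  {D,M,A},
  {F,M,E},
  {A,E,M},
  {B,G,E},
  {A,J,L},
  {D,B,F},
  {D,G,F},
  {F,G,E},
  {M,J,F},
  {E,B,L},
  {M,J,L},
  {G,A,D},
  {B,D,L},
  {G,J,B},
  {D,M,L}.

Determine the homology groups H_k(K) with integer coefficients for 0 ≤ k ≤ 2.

H_0 ≅ Z,  H_1 ≅ Z × Z/2,  H_2 = 0.

Fix the vertex order A < B < D < E < F < G < J < L < M and write every simplex with vertices in increasing order. Then dim K = 2 and the simplices of K are:

  0-simplices (9): A, B, D, E, F, G, J, L, M
  1-simplices (27): AD, AE, AG, AJ, AL, AM, BD, BE, BF, BG, BJ, BL, DF, DG, DL, DM, EF, EG, EL, EM, FG, FJ, FM, GJ, JL, JM, LM
  2-simplices (18): ADG, ADM, AEL, AEM, AGJ, AJL, BDF, BDL, BEG, BEL, BFJ, BGJ, DFG, DLM, EFG, EFM, FJM, JLM

giving chain groups C_0 ≅ Z^9, C_1 ≅ Z^27, C_2 ≅ Z^18.

∂_1: C_1 → C_0 maps an edge to its endpoints' difference, ∂[p,q] = q − p. For instance
  ∂GJ = J − G.
The 9×27 boundary matrix has rank 8 and Smith normal form diag(1,1,1,1,1,1,1,1).

The boundary map ∂_2: C_2 → C_1 sends each 2-simplex [p,q,r] to [q,r] − [p,r] + [p,q]. For instance
  ∂DFG = FG − DG + DF,
  ∂JLM = LM − JM + JL.
The resulting 27×18 matrix has rank 18, and its Smith normal form has invariant factors (1,1,1,1,1,1,1,1,1,1,1,1,1,1,1,1,1,2).

Now H_k = ker ∂_k / im ∂_{k+1}, so:

  H_0: rank C_0 − rank ∂_1 = 9 − 8 = 1, and the invariant factors of ∂_1 are all 1, so H_0 ≅ Z.
  H_1: rank ker ∂_1 − rank ∂_2 = (27 − 8) − 18 = 1, and ∂_2 has invariant factor 2 > 1, so H_1 ≅ Z × Z/2.
  H_2: rank ker ∂_2 − rank ∂_3 = (18 − 18) − 0 = 0, and there is no ∂_3, so H_2 ≅ 0.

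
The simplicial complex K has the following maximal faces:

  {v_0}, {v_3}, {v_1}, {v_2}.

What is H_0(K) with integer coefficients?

We work with the vertex ordering v_0 < v_1 < v_2 < v_3. The simplices of K, each written with vertices in increasing order, are:

  0-simplices (4): [v_0], [v_1], [v_2], [v_3]

giving chain groups C_0 ≅ Z^4.

Reading off H_k = ker ∂_k / im ∂_{k+1}:

  H_0: rank C_0 − rank ∂_1 = 4 − 0 = 4, and there is no ∂_1, so H_0 ≅ Z^4.

(K is a triangulation of a set of 4 points.)

H_0 ≅ Z^4.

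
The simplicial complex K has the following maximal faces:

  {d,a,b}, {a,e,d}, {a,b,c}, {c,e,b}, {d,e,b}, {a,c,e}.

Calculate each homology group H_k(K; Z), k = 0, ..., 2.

Take the total order a < b < c < d < e on the vertex set. Then K (dimension 2) consists of the simplices:

  0-simplices (5): a, b, c, d, e
  1-simplices (9): ab, ac, ad, ae, bc, bd, be, ce, de
  2-simplices (6): abc, abd, ace, ade, bce, bde

Hence C_0 ≅ Z^5, C_1 ≅ Z^9, C_2 ≅ Z^6.

Boundary ∂_1: C_1 → C_0 is given by ∂[p,q] = [q] − [p].
The 5×9 boundary matrix has rank 4 and Smith normal form diag(1,1,1,1).

∂_2: C_2 → C_1 acts by ∂[p,q,r] = [q,r] − [p,r] + [p,q]. For instance
  ∂abd = bd − ad + ab,
  ∂abc = bc − ac + ab.
The 9×6 boundary matrix has rank 5 and Smith normal form diag(1,1,1,1,1).

Now H_k = ker ∂_k / im ∂_{k+1}, so:

  H_0: rank C_0 − rank ∂_1 = 5 − 4 = 1, and the invariant factors of ∂_1 are all 1, so H_0 = Z.
  H_1: rank ker ∂_1 − rank ∂_2 = (9 − 4) − 5 = 0, and the invariant factors of ∂_2 are all 1, so H_1 = 0.
  H_2: rank ker ∂_2 − rank ∂_3 = (6 − 5) − 0 = 1, and there is no ∂_3, so H_2 = Z.

H_0 ≅ Z,  H_1 = 0,  H_2 ≅ Z.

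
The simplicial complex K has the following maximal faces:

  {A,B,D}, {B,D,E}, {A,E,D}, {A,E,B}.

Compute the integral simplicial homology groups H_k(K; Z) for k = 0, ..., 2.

K has 4 vertices, 6 edges, 4 triangles.
rank ∂_0 = 0, rank ∂_1 = 3 ⇒ b_0 = 4 − 0 − 3 = 1; all invariant factors of ∂_1 are 1 so no torsion. So H_0 ≅ Z.
rank ∂_1 = 3, rank ∂_2 = 3 ⇒ b_1 = 6 − 3 − 3 = 0; all invariant factors of ∂_2 are 1 so no torsion. So H_1 ≅ 0.
rank ∂_2 = 3, rank ∂_3 = 0 ⇒ b_2 = 4 − 3 − 0 = 1. So H_2 ≅ Z.

H_0 = Z,  H_1 = 0,  H_2 = Z.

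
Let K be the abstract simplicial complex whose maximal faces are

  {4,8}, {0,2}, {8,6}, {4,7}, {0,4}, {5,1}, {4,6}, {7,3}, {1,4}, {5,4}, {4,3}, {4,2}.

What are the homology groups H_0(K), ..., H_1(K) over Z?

H_0 ≅ Z,  H_1 ≅ Z^4.

Fix the vertex order 0 < 1 < 2 < 3 < 4 < 5 < 6 < 7 < 8 and write every simplex with vertices in increasing order. Then dim K = 1 and the simplices of K are:

  0-simplices (9): [0], [1], [2], [3], [4], [5], [6], [7], [8]
  1-simplices (12): [0,2], [0,4], [1,4], [1,5], [2,4], [3,4], [3,7], [4,5], [4,6], [4,7], [4,8], [6,8]

Hence C_0 ≅ Z^9, C_1 ≅ Z^12.

The boundary map ∂_1: C_1 → C_0 sends each edge [p,q] (with p < q) to q − p. For instance
  ∂[3,7] = [7] − [3].
As a 9×12 matrix over Z this has rank 8, with invariant factors (1,1,1,1,1,1,1,1).

Reading off H_k = ker ∂_k / im ∂_{k+1}:

  H_0: rank C_0 − rank ∂_1 = 9 − 8 = 1, and the invariant factors of ∂_1 are all 1, so H_0 = Z.
  H_1: rank ker ∂_1 − rank ∂_2 = (12 − 8) − 0 = 4, and there is no ∂_2, so H_1 = Z^4.

(K is a triangulation of a wedge of 4 circles.)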